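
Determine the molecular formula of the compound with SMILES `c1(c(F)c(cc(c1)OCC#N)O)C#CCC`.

Heavy atoms from the SMILES: 12 C, 1 F, 1 N, 2 O.
Implicit hydrogens by atom environment:
  4 × C (aromatic): no H
  3 × C: no H
  2 × C: 2 H each → 4
  2 × C (aromatic): 1 H each → 2
  1 × C: 3 H
  1 × F: no H
  1 × N: no H
  1 × O: 1 H
  1 × O: no H
  Total hydrogens = 10.
Molecular formula: C12H10FNO2

C12H10FNO2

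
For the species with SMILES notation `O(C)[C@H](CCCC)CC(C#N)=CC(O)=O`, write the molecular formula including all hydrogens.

C11H17NO3

Heavy atoms from the SMILES: 11 C, 1 N, 3 O.
Implicit hydrogens by atom environment:
  4 × C: 2 H each → 8
  3 × C: no H
  2 × C: 3 H each → 6
  2 × C: 1 H each → 2
  2 × O: no H
  1 × N: no H
  1 × O: 1 H
  Total hydrogens = 17.
Molecular formula: C11H17NO3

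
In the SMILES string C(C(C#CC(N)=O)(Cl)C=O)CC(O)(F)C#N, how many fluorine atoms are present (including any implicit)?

1

The symbol for fluorine appears 1 time in the SMILES.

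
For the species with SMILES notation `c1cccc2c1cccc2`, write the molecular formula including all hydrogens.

Heavy atoms from the SMILES: 10 C.
Implicit hydrogens by atom environment:
  8 × C (aromatic): 1 H each → 8
  2 × C (aromatic): no H
  Total hydrogens = 8.
Molecular formula: C10H8

C10H8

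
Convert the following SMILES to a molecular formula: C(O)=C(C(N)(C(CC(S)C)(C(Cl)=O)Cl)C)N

Heavy atoms from the SMILES: 9 C, 2 Cl, 2 N, 2 O, 1 S.
Implicit hydrogens by atom environment:
  4 × C: no H
  2 × C: 3 H each → 6
  2 × C: 1 H each → 2
  2 × Cl: no H
  2 × N: 2 H each → 4
  1 × C: 2 H
  1 × O: 1 H
  1 × O: no H
  1 × S: 1 H
  Total hydrogens = 16.
Molecular formula: C9H16Cl2N2O2S

C9H16Cl2N2O2S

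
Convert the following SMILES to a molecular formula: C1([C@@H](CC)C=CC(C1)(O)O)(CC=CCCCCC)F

C16H27FO2

Heavy atoms from the SMILES: 16 C, 1 F, 2 O.
Implicit hydrogens by atom environment:
  7 × C: 2 H each → 14
  5 × C: 1 H each → 5
  2 × C: 3 H each → 6
  2 × C: no H
  2 × O: 1 H each → 2
  1 × F: no H
  Total hydrogens = 27.
Molecular formula: C16H27FO2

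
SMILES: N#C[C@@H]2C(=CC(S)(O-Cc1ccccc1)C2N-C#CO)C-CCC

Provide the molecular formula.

C19H22N2O2S

Heavy atoms from the SMILES: 19 C, 2 N, 2 O, 1 S.
Implicit hydrogens by atom environment:
  5 × C (aromatic): 1 H each → 5
  5 × C: no H
  4 × C: 2 H each → 8
  3 × C: 1 H each → 3
  1 × C: 3 H
  1 × C (aromatic): no H
  1 × N: 1 H
  1 × N: no H
  1 × O: 1 H
  1 × O: no H
  1 × S: 1 H
  Total hydrogens = 22.
Molecular formula: C19H22N2O2S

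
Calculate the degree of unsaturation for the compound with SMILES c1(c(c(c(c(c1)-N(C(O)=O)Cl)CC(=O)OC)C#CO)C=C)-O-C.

Molecular formula from the SMILES: C15H14ClNO6.
DoU = (2C + 2 + N − H − X)/2 = (2·15 + 2 + 1 − 14 − 1)/2 = 18/2 = 9.
(Structurally: 1 ring(s) + 8 π bond(s) = 9.)

9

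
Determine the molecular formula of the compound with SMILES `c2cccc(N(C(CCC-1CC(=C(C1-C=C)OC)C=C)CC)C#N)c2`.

C22H28N2O

Heavy atoms from the SMILES: 22 C, 2 N, 1 O.
Implicit hydrogens by atom environment:
  6 × C: 2 H each → 12
  5 × C: 1 H each → 5
  5 × C (aromatic): 1 H each → 5
  3 × C: no H
  2 × C: 3 H each → 6
  2 × N: no H
  1 × C (aromatic): no H
  1 × O: no H
  Total hydrogens = 28.
Molecular formula: C22H28N2O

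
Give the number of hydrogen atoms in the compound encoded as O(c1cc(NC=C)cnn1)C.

9

Hydrogens are implicit in SMILES; fill each atom to its normal valence:
  2 × C (aromatic): 1 H each → 2
  2 × C (aromatic): no H
  2 × N (aromatic): no H
  1 × C: 3 H
  1 × C: 2 H
  1 × C: 1 H
  1 × N: 1 H
  1 × O: no H
  Total hydrogens = 9.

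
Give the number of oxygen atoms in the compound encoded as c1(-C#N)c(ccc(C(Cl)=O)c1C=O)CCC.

2

The symbol for oxygen appears 2 times in the SMILES.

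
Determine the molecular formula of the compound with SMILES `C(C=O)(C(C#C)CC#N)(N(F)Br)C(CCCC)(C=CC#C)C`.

Heavy atoms from the SMILES: 1 Br, 17 C, 1 F, 2 N, 1 O.
Implicit hydrogens by atom environment:
  6 × C: 1 H each → 6
  5 × C: no H
  4 × C: 2 H each → 8
  2 × C: 3 H each → 6
  2 × N: no H
  1 × Br: no H
  1 × F: no H
  1 × O: no H
  Total hydrogens = 20.
Molecular formula: C17H20BrFN2O

C17H20BrFN2O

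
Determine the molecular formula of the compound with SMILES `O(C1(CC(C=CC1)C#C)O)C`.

C9H12O2

Heavy atoms from the SMILES: 9 C, 2 O.
Implicit hydrogens by atom environment:
  4 × C: 1 H each → 4
  2 × C: 2 H each → 4
  2 × C: no H
  1 × C: 3 H
  1 × O: 1 H
  1 × O: no H
  Total hydrogens = 12.
Molecular formula: C9H12O2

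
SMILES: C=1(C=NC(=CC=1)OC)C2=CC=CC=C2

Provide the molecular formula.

C12H11NO

Heavy atoms from the SMILES: 12 C, 1 N, 1 O.
Implicit hydrogens by atom environment:
  8 × C (aromatic): 1 H each → 8
  3 × C (aromatic): no H
  1 × C: 3 H
  1 × N (aromatic): no H
  1 × O: no H
  Total hydrogens = 11.
Molecular formula: C12H11NO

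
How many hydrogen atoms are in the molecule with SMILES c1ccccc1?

6

Hydrogens are implicit in SMILES; fill each atom to its normal valence:
  6 × C (aromatic): 1 H each → 6
  Total hydrogens = 6.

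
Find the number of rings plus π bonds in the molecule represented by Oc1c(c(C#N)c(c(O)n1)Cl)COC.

Molecular formula from the SMILES: C8H7ClN2O3.
DoU = (2C + 2 + N − H − X)/2 = (2·8 + 2 + 2 − 7 − 1)/2 = 12/2 = 6.
(Structurally: 1 ring(s) + 5 π bond(s) = 6.)

6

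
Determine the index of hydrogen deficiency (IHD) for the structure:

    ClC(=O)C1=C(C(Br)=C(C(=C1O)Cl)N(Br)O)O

Molecular formula from the SMILES: C7H3Br2Cl2NO4.
DoU = (2C + 2 + N − H − X)/2 = (2·7 + 2 + 1 − 3 − 4)/2 = 10/2 = 5.
(Structurally: 1 ring(s) + 4 π bond(s) = 5.)

5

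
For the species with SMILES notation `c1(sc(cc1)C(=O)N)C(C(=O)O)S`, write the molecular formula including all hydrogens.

C7H7NO3S2

Heavy atoms from the SMILES: 7 C, 1 N, 3 O, 2 S.
Implicit hydrogens by atom environment:
  2 × C (aromatic): 1 H each → 2
  2 × C (aromatic): no H
  2 × C: no H
  2 × O: no H
  1 × C: 1 H
  1 × N: 2 H
  1 × O: 1 H
  1 × S: 1 H
  1 × S (aromatic): no H
  Total hydrogens = 7.
Molecular formula: C7H7NO3S2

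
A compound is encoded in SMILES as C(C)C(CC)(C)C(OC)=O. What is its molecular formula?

Heavy atoms from the SMILES: 8 C, 2 O.
Implicit hydrogens by atom environment:
  4 × C: 3 H each → 12
  2 × C: 2 H each → 4
  2 × C: no H
  2 × O: no H
  Total hydrogens = 16.
Molecular formula: C8H16O2

C8H16O2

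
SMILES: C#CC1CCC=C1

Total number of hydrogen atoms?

8

Hydrogens are implicit in SMILES; fill each atom to its normal valence:
  4 × C: 1 H each → 4
  2 × C: 2 H each → 4
  1 × C: no H
  Total hydrogens = 8.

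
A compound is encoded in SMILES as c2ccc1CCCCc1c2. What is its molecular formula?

Heavy atoms from the SMILES: 10 C.
Implicit hydrogens by atom environment:
  4 × C: 2 H each → 8
  4 × C (aromatic): 1 H each → 4
  2 × C (aromatic): no H
  Total hydrogens = 12.
Molecular formula: C10H12

C10H12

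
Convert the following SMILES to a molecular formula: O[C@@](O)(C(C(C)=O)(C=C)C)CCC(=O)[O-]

C10H15O5-

Heavy atoms from the SMILES: 10 C, 5 O.
Implicit hydrogens by atom environment:
  4 × C: no H
  3 × C: 2 H each → 6
  2 × C: 3 H each → 6
  2 × O: 1 H each → 2
  2 × O: no H
  1 × C: 1 H
  1 × O (charge -1): no H
  Total hydrogens = 15.
Net charge -1.
Molecular formula: C10H15O5-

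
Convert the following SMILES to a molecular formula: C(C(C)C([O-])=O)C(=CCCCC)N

Heavy atoms from the SMILES: 10 C, 1 N, 2 O.
Implicit hydrogens by atom environment:
  4 × C: 2 H each → 8
  2 × C: 3 H each → 6
  2 × C: 1 H each → 2
  2 × C: no H
  1 × N: 2 H
  1 × O: no H
  1 × O (charge -1): no H
  Total hydrogens = 18.
Net charge -1.
Molecular formula: C10H18NO2-

C10H18NO2-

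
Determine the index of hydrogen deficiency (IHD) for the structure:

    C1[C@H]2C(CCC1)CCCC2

Molecular formula from the SMILES: C10H18.
DoU = (2C + 2 + N − H − X)/2 = (2·10 + 2 + 0 − 18 − 0)/2 = 4/2 = 2.
(Structurally: 2 ring(s) + 0 π bond(s) = 2.)

2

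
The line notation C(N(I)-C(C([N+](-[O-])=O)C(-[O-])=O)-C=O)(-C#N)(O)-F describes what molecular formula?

Heavy atoms from the SMILES: 6 C, 1 F, 1 I, 3 N, 6 O.
Implicit hydrogens by atom environment:
  3 × C: 1 H each → 3
  3 × C: no H
  3 × O: no H
  2 × N: no H
  2 × O (charge -1): no H
  1 × F: no H
  1 × I: no H
  1 × N (charge +1): no H
  1 × O: 1 H
  Total hydrogens = 4.
Net charge -1.
Molecular formula: C6H4FIN3O6-

C6H4FIN3O6-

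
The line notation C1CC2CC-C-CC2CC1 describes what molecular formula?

Heavy atoms from the SMILES: 10 C.
Implicit hydrogens by atom environment:
  8 × C: 2 H each → 16
  2 × C: 1 H each → 2
  Total hydrogens = 18.
Molecular formula: C10H18

C10H18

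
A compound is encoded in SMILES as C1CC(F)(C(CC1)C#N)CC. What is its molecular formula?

C9H14FN

Heavy atoms from the SMILES: 9 C, 1 F, 1 N.
Implicit hydrogens by atom environment:
  5 × C: 2 H each → 10
  2 × C: no H
  1 × C: 3 H
  1 × C: 1 H
  1 × F: no H
  1 × N: no H
  Total hydrogens = 14.
Molecular formula: C9H14FN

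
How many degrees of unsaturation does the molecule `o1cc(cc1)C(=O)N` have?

4

Molecular formula from the SMILES: C5H5NO2.
DoU = (2C + 2 + N − H − X)/2 = (2·5 + 2 + 1 − 5 − 0)/2 = 8/2 = 4.
(Structurally: 1 ring(s) + 3 π bond(s) = 4.)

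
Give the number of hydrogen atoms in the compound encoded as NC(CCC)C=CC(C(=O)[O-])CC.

Hydrogens are implicit in SMILES; fill each atom to its normal valence:
  4 × C: 1 H each → 4
  3 × C: 2 H each → 6
  2 × C: 3 H each → 6
  1 × C: no H
  1 × N: 2 H
  1 × O: no H
  1 × O (charge -1): no H
  Total hydrogens = 18.

18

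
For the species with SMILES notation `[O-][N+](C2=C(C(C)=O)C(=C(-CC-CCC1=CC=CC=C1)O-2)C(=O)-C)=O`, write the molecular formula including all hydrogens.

Heavy atoms from the SMILES: 18 C, 1 N, 5 O.
Implicit hydrogens by atom environment:
  5 × C (aromatic): 1 H each → 5
  5 × C (aromatic): no H
  4 × C: 2 H each → 8
  3 × O: no H
  2 × C: 3 H each → 6
  2 × C: no H
  1 × N (charge +1): no H
  1 × O (aromatic): no H
  1 × O (charge -1): no H
  Total hydrogens = 19.
Molecular formula: C18H19NO5

C18H19NO5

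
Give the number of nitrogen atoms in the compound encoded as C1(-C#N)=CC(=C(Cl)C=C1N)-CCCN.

The symbol for nitrogen appears 3 times in the SMILES.

3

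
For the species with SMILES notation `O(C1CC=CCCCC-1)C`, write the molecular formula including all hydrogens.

C9H16O

Heavy atoms from the SMILES: 9 C, 1 O.
Implicit hydrogens by atom environment:
  5 × C: 2 H each → 10
  3 × C: 1 H each → 3
  1 × C: 3 H
  1 × O: no H
  Total hydrogens = 16.
Molecular formula: C9H16O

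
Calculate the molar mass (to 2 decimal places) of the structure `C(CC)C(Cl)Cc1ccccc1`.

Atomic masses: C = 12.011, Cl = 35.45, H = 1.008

Molecular formula: C11H15Cl.
M = 11×12.011 + 1×35.45 + 15×1.008 = 182.69 g/mol.

182.69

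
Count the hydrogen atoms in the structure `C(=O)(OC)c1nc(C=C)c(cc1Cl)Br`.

7

Hydrogens are implicit in SMILES; fill each atom to its normal valence:
  4 × C (aromatic): no H
  2 × O: no H
  1 × Br: no H
  1 × C: 3 H
  1 × C: 2 H
  1 × C (aromatic): 1 H
  1 × C: 1 H
  1 × C: no H
  1 × Cl: no H
  1 × N (aromatic): no H
  Total hydrogens = 7.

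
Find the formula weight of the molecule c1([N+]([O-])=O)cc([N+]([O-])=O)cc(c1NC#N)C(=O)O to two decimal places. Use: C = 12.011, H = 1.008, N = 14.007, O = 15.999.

Molecular formula: C8H4N4O6.
M = 8×12.011 + 4×1.008 + 4×14.007 + 6×15.999 = 252.14 g/mol.

252.14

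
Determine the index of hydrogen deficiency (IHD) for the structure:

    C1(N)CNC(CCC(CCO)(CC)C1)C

Molecular formula from the SMILES: C12H26N2O.
DoU = (2C + 2 + N − H − X)/2 = (2·12 + 2 + 2 − 26 − 0)/2 = 2/2 = 1.
(Structurally: 1 ring(s) + 0 π bond(s) = 1.)

1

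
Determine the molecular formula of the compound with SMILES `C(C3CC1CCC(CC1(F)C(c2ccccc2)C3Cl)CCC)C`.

C21H30ClF

Heavy atoms from the SMILES: 21 C, 1 Cl, 1 F.
Implicit hydrogens by atom environment:
  7 × C: 2 H each → 14
  5 × C: 1 H each → 5
  5 × C (aromatic): 1 H each → 5
  2 × C: 3 H each → 6
  1 × C: no H
  1 × C (aromatic): no H
  1 × Cl: no H
  1 × F: no H
  Total hydrogens = 30.
Molecular formula: C21H30ClF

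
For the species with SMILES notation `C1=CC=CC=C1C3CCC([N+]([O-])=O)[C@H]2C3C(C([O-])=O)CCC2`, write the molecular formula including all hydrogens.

Heavy atoms from the SMILES: 17 C, 1 N, 4 O.
Implicit hydrogens by atom environment:
  5 × C: 2 H each → 10
  5 × C: 1 H each → 5
  5 × C (aromatic): 1 H each → 5
  2 × O: no H
  2 × O (charge -1): no H
  1 × C: no H
  1 × C (aromatic): no H
  1 × N (charge +1): no H
  Total hydrogens = 20.
Net charge -1.
Molecular formula: C17H20NO4-

C17H20NO4-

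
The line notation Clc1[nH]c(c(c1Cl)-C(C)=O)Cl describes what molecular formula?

Heavy atoms from the SMILES: 6 C, 3 Cl, 1 N, 1 O.
Implicit hydrogens by atom environment:
  4 × C (aromatic): no H
  3 × Cl: no H
  1 × C: 3 H
  1 × C: no H
  1 × N (aromatic): 1 H
  1 × O: no H
  Total hydrogens = 4.
Molecular formula: C6H4Cl3NO

C6H4Cl3NO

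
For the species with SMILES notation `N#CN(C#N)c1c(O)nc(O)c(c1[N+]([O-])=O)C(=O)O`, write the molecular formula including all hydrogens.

Heavy atoms from the SMILES: 8 C, 5 N, 6 O.
Implicit hydrogens by atom environment:
  5 × C (aromatic): no H
  3 × C: no H
  3 × N: no H
  3 × O: 1 H each → 3
  2 × O: no H
  1 × N (aromatic): no H
  1 × N (charge +1): no H
  1 × O (charge -1): no H
  Total hydrogens = 3.
Molecular formula: C8H3N5O6

C8H3N5O6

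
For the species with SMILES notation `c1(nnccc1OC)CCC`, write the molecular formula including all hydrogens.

C8H12N2O

Heavy atoms from the SMILES: 8 C, 2 N, 1 O.
Implicit hydrogens by atom environment:
  2 × C: 3 H each → 6
  2 × C: 2 H each → 4
  2 × C (aromatic): 1 H each → 2
  2 × C (aromatic): no H
  2 × N (aromatic): no H
  1 × O: no H
  Total hydrogens = 12.
Molecular formula: C8H12N2O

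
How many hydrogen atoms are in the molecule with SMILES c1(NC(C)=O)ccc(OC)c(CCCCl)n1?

Hydrogens are implicit in SMILES; fill each atom to its normal valence:
  3 × C: 2 H each → 6
  3 × C (aromatic): no H
  2 × C: 3 H each → 6
  2 × C (aromatic): 1 H each → 2
  2 × O: no H
  1 × C: no H
  1 × Cl: no H
  1 × N: 1 H
  1 × N (aromatic): no H
  Total hydrogens = 15.

15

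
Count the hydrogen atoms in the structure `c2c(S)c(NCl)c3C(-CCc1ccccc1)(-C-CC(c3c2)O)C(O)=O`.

20

Hydrogens are implicit in SMILES; fill each atom to its normal valence:
  7 × C (aromatic): 1 H each → 7
  5 × C (aromatic): no H
  4 × C: 2 H each → 8
  2 × C: no H
  2 × O: 1 H each → 2
  1 × C: 1 H
  1 × Cl: no H
  1 × N: 1 H
  1 × O: no H
  1 × S: 1 H
  Total hydrogens = 20.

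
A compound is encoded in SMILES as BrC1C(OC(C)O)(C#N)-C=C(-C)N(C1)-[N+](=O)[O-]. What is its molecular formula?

C9H12BrN3O4

Heavy atoms from the SMILES: 1 Br, 9 C, 3 N, 4 O.
Implicit hydrogens by atom environment:
  3 × C: 1 H each → 3
  3 × C: no H
  2 × C: 3 H each → 6
  2 × N: no H
  2 × O: no H
  1 × Br: no H
  1 × C: 2 H
  1 × N (charge +1): no H
  1 × O: 1 H
  1 × O (charge -1): no H
  Total hydrogens = 12.
Molecular formula: C9H12BrN3O4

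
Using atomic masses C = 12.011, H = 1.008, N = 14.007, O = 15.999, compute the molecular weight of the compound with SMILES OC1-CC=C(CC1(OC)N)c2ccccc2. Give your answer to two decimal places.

219.28

Molecular formula: C13H17NO2.
M = 13×12.011 + 17×1.008 + 1×14.007 + 2×15.999 = 219.28 g/mol.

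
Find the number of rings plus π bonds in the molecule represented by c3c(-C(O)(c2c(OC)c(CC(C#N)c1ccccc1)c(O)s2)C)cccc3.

13

Molecular formula from the SMILES: C22H21NO3S.
DoU = (2C + 2 + N − H − X)/2 = (2·22 + 2 + 1 − 21 − 0)/2 = 26/2 = 13.
(Structurally: 3 ring(s) + 10 π bond(s) = 13.)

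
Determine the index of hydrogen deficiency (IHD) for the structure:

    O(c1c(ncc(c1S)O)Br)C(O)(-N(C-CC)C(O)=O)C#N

Molecular formula from the SMILES: C11H12BrN3O5S.
DoU = (2C + 2 + N − H − X)/2 = (2·11 + 2 + 3 − 12 − 1)/2 = 14/2 = 7.
(Structurally: 1 ring(s) + 6 π bond(s) = 7.)

7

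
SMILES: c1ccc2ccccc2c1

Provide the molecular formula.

C10H8

Heavy atoms from the SMILES: 10 C.
Implicit hydrogens by atom environment:
  8 × C (aromatic): 1 H each → 8
  2 × C (aromatic): no H
  Total hydrogens = 8.
Molecular formula: C10H8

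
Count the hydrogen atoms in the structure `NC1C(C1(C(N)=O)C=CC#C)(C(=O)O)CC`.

Hydrogens are implicit in SMILES; fill each atom to its normal valence:
  5 × C: no H
  4 × C: 1 H each → 4
  2 × N: 2 H each → 4
  2 × O: no H
  1 × C: 3 H
  1 × C: 2 H
  1 × O: 1 H
  Total hydrogens = 14.

14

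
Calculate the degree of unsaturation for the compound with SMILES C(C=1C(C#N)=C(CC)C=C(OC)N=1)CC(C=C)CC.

Molecular formula from the SMILES: C16H22N2O.
DoU = (2C + 2 + N − H − X)/2 = (2·16 + 2 + 2 − 22 − 0)/2 = 14/2 = 7.
(Structurally: 1 ring(s) + 6 π bond(s) = 7.)

7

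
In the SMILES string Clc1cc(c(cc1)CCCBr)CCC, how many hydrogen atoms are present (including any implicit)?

16

Hydrogens are implicit in SMILES; fill each atom to its normal valence:
  5 × C: 2 H each → 10
  3 × C (aromatic): 1 H each → 3
  3 × C (aromatic): no H
  1 × Br: no H
  1 × C: 3 H
  1 × Cl: no H
  Total hydrogens = 16.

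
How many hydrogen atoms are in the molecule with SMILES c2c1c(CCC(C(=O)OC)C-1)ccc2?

Hydrogens are implicit in SMILES; fill each atom to its normal valence:
  4 × C (aromatic): 1 H each → 4
  3 × C: 2 H each → 6
  2 × C (aromatic): no H
  2 × O: no H
  1 × C: 3 H
  1 × C: 1 H
  1 × C: no H
  Total hydrogens = 14.

14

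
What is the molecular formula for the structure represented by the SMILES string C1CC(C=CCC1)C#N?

Heavy atoms from the SMILES: 8 C, 1 N.
Implicit hydrogens by atom environment:
  4 × C: 2 H each → 8
  3 × C: 1 H each → 3
  1 × C: no H
  1 × N: no H
  Total hydrogens = 11.
Molecular formula: C8H11N

C8H11N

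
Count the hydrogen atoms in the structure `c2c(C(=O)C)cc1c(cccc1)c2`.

Hydrogens are implicit in SMILES; fill each atom to its normal valence:
  7 × C (aromatic): 1 H each → 7
  3 × C (aromatic): no H
  1 × C: 3 H
  1 × C: no H
  1 × O: no H
  Total hydrogens = 10.

10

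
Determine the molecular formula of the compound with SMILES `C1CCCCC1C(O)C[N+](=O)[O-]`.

C8H15NO3

Heavy atoms from the SMILES: 8 C, 1 N, 3 O.
Implicit hydrogens by atom environment:
  6 × C: 2 H each → 12
  2 × C: 1 H each → 2
  1 × N (charge +1): no H
  1 × O: 1 H
  1 × O: no H
  1 × O (charge -1): no H
  Total hydrogens = 15.
Molecular formula: C8H15NO3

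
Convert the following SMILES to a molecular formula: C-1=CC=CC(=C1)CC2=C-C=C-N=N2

Heavy atoms from the SMILES: 11 C, 2 N.
Implicit hydrogens by atom environment:
  8 × C (aromatic): 1 H each → 8
  2 × C (aromatic): no H
  2 × N (aromatic): no H
  1 × C: 2 H
  Total hydrogens = 10.
Molecular formula: C11H10N2

C11H10N2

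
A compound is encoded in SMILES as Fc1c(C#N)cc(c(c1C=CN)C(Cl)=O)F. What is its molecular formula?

Heavy atoms from the SMILES: 10 C, 1 Cl, 2 F, 2 N, 1 O.
Implicit hydrogens by atom environment:
  5 × C (aromatic): no H
  2 × C: 1 H each → 2
  2 × C: no H
  2 × F: no H
  1 × C (aromatic): 1 H
  1 × Cl: no H
  1 × N: 2 H
  1 × N: no H
  1 × O: no H
  Total hydrogens = 5.
Molecular formula: C10H5ClF2N2O

C10H5ClF2N2O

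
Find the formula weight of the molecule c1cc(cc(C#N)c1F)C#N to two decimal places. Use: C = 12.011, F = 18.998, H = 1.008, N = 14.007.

Molecular formula: C8H3FN2.
M = 8×12.011 + 1×18.998 + 3×1.008 + 2×14.007 = 146.12 g/mol.

146.12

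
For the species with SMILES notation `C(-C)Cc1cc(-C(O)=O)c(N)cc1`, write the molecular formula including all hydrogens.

C10H13NO2

Heavy atoms from the SMILES: 10 C, 1 N, 2 O.
Implicit hydrogens by atom environment:
  3 × C (aromatic): 1 H each → 3
  3 × C (aromatic): no H
  2 × C: 2 H each → 4
  1 × C: 3 H
  1 × C: no H
  1 × N: 2 H
  1 × O: 1 H
  1 × O: no H
  Total hydrogens = 13.
Molecular formula: C10H13NO2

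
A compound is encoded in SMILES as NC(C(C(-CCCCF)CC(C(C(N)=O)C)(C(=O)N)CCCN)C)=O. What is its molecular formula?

Heavy atoms from the SMILES: 17 C, 1 F, 4 N, 3 O.
Implicit hydrogens by atom environment:
  8 × C: 2 H each → 16
  4 × C: no H
  4 × N: 2 H each → 8
  3 × C: 1 H each → 3
  3 × O: no H
  2 × C: 3 H each → 6
  1 × F: no H
  Total hydrogens = 33.
Molecular formula: C17H33FN4O3

C17H33FN4O3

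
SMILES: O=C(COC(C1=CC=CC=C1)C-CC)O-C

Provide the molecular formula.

C13H18O3

Heavy atoms from the SMILES: 13 C, 3 O.
Implicit hydrogens by atom environment:
  5 × C (aromatic): 1 H each → 5
  3 × C: 2 H each → 6
  3 × O: no H
  2 × C: 3 H each → 6
  1 × C: 1 H
  1 × C (aromatic): no H
  1 × C: no H
  Total hydrogens = 18.
Molecular formula: C13H18O3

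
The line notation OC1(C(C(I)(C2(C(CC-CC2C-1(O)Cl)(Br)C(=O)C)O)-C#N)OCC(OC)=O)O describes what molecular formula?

Heavy atoms from the SMILES: 1 Br, 16 C, 1 Cl, 1 I, 1 N, 8 O.
Implicit hydrogens by atom environment:
  8 × C: no H
  4 × C: 2 H each → 8
  4 × O: 1 H each → 4
  4 × O: no H
  2 × C: 3 H each → 6
  2 × C: 1 H each → 2
  1 × Br: no H
  1 × Cl: no H
  1 × I: no H
  1 × N: no H
  Total hydrogens = 20.
Molecular formula: C16H20BrClINO8

C16H20BrClINO8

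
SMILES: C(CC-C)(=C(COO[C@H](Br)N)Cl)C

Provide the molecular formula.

C8H15BrClNO2

Heavy atoms from the SMILES: 1 Br, 8 C, 1 Cl, 1 N, 2 O.
Implicit hydrogens by atom environment:
  3 × C: 2 H each → 6
  2 × C: 3 H each → 6
  2 × C: no H
  2 × O: no H
  1 × Br: no H
  1 × C: 1 H
  1 × Cl: no H
  1 × N: 2 H
  Total hydrogens = 15.
Molecular formula: C8H15BrClNO2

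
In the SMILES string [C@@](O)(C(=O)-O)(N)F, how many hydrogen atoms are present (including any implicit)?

Hydrogens are implicit in SMILES; fill each atom to its normal valence:
  2 × C: no H
  2 × O: 1 H each → 2
  1 × F: no H
  1 × N: 2 H
  1 × O: no H
  Total hydrogens = 4.

4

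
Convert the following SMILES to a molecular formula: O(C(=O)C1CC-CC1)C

C7H12O2

Heavy atoms from the SMILES: 7 C, 2 O.
Implicit hydrogens by atom environment:
  4 × C: 2 H each → 8
  2 × O: no H
  1 × C: 3 H
  1 × C: 1 H
  1 × C: no H
  Total hydrogens = 12.
Molecular formula: C7H12O2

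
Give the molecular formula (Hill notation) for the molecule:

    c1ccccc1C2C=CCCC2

C12H14

Heavy atoms from the SMILES: 12 C.
Implicit hydrogens by atom environment:
  5 × C (aromatic): 1 H each → 5
  3 × C: 2 H each → 6
  3 × C: 1 H each → 3
  1 × C (aromatic): no H
  Total hydrogens = 14.
Molecular formula: C12H14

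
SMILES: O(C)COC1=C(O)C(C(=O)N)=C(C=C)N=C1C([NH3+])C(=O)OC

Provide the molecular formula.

C13H18N3O6+

Heavy atoms from the SMILES: 13 C, 3 N, 6 O.
Implicit hydrogens by atom environment:
  5 × C (aromatic): no H
  5 × O: no H
  2 × C: 3 H each → 6
  2 × C: 2 H each → 4
  2 × C: 1 H each → 2
  2 × C: no H
  1 × N (charge +1): 3 H
  1 × N: 2 H
  1 × N (aromatic): no H
  1 × O: 1 H
  Total hydrogens = 18.
Net charge +1.
Molecular formula: C13H18N3O6+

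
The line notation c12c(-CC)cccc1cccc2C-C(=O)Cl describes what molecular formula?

C14H13ClO

Heavy atoms from the SMILES: 14 C, 1 Cl, 1 O.
Implicit hydrogens by atom environment:
  6 × C (aromatic): 1 H each → 6
  4 × C (aromatic): no H
  2 × C: 2 H each → 4
  1 × C: 3 H
  1 × C: no H
  1 × Cl: no H
  1 × O: no H
  Total hydrogens = 13.
Molecular formula: C14H13ClO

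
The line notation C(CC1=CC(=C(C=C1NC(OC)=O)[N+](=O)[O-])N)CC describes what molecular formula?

C12H17N3O4

Heavy atoms from the SMILES: 12 C, 3 N, 4 O.
Implicit hydrogens by atom environment:
  4 × C (aromatic): no H
  3 × C: 2 H each → 6
  3 × O: no H
  2 × C: 3 H each → 6
  2 × C (aromatic): 1 H each → 2
  1 × C: no H
  1 × N: 2 H
  1 × N: 1 H
  1 × N (charge +1): no H
  1 × O (charge -1): no H
  Total hydrogens = 17.
Molecular formula: C12H17N3O4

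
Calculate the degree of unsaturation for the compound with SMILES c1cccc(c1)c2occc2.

7

Molecular formula from the SMILES: C10H8O.
DoU = (2C + 2 + N − H − X)/2 = (2·10 + 2 + 0 − 8 − 0)/2 = 14/2 = 7.
(Structurally: 2 ring(s) + 5 π bond(s) = 7.)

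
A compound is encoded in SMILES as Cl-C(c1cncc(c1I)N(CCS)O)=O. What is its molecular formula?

Heavy atoms from the SMILES: 8 C, 1 Cl, 1 I, 2 N, 2 O, 1 S.
Implicit hydrogens by atom environment:
  3 × C (aromatic): no H
  2 × C: 2 H each → 4
  2 × C (aromatic): 1 H each → 2
  1 × C: no H
  1 × Cl: no H
  1 × I: no H
  1 × N (aromatic): no H
  1 × N: no H
  1 × O: 1 H
  1 × O: no H
  1 × S: 1 H
  Total hydrogens = 8.
Molecular formula: C8H8ClIN2O2S

C8H8ClIN2O2S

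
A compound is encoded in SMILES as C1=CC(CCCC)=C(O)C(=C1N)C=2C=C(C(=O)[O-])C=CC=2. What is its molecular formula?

C17H18NO3-

Heavy atoms from the SMILES: 17 C, 1 N, 3 O.
Implicit hydrogens by atom environment:
  6 × C (aromatic): 1 H each → 6
  6 × C (aromatic): no H
  3 × C: 2 H each → 6
  1 × C: 3 H
  1 × C: no H
  1 × N: 2 H
  1 × O: 1 H
  1 × O: no H
  1 × O (charge -1): no H
  Total hydrogens = 18.
Net charge -1.
Molecular formula: C17H18NO3-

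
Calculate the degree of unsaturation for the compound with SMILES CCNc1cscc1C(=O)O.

4

Molecular formula from the SMILES: C7H9NO2S.
DoU = (2C + 2 + N − H − X)/2 = (2·7 + 2 + 1 − 9 − 0)/2 = 8/2 = 4.
(Structurally: 1 ring(s) + 3 π bond(s) = 4.)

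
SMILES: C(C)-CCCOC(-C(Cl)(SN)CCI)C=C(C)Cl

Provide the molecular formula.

Heavy atoms from the SMILES: 12 C, 2 Cl, 1 I, 1 N, 1 O, 1 S.
Implicit hydrogens by atom environment:
  6 × C: 2 H each → 12
  2 × C: 3 H each → 6
  2 × C: 1 H each → 2
  2 × C: no H
  2 × Cl: no H
  1 × I: no H
  1 × N: 2 H
  1 × O: no H
  1 × S: no H
  Total hydrogens = 22.
Molecular formula: C12H22Cl2INOS

C12H22Cl2INOS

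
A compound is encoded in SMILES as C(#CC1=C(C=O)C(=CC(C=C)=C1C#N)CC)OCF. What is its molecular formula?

C15H12FNO2

Heavy atoms from the SMILES: 15 C, 1 F, 1 N, 2 O.
Implicit hydrogens by atom environment:
  5 × C (aromatic): no H
  3 × C: 2 H each → 6
  3 × C: no H
  2 × C: 1 H each → 2
  2 × O: no H
  1 × C: 3 H
  1 × C (aromatic): 1 H
  1 × F: no H
  1 × N: no H
  Total hydrogens = 12.
Molecular formula: C15H12FNO2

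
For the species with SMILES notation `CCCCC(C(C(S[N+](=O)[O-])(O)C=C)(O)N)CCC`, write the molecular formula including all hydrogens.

Heavy atoms from the SMILES: 12 C, 2 N, 4 O, 1 S.
Implicit hydrogens by atom environment:
  6 × C: 2 H each → 12
  2 × C: 3 H each → 6
  2 × C: 1 H each → 2
  2 × C: no H
  2 × O: 1 H each → 2
  1 × N: 2 H
  1 × N (charge +1): no H
  1 × O: no H
  1 × O (charge -1): no H
  1 × S: no H
  Total hydrogens = 24.
Molecular formula: C12H24N2O4S

C12H24N2O4S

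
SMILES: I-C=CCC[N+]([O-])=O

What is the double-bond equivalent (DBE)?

2

Molecular formula from the SMILES: C4H6INO2.
DoU = (2C + 2 + N − H − X)/2 = (2·4 + 2 + 1 − 6 − 1)/2 = 4/2 = 2.
(Structurally: 0 ring(s) + 2 π bond(s) = 2.)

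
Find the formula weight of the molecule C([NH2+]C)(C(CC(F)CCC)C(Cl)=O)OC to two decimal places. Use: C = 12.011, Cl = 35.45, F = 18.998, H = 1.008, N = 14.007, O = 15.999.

Molecular formula: C10H20ClFNO2+.
M = 10×12.011 + 1×35.45 + 1×18.998 + 20×1.008 + 1×14.007 + 2×15.999 = 240.72 g/mol.

240.72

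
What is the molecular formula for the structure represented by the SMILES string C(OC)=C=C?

Heavy atoms from the SMILES: 4 C, 1 O.
Implicit hydrogens by atom environment:
  1 × C: 3 H
  1 × C: 2 H
  1 × C: 1 H
  1 × C: no H
  1 × O: no H
  Total hydrogens = 6.
Molecular formula: C4H6O

C4H6O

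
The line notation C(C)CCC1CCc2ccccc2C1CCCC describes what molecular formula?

Heavy atoms from the SMILES: 18 C.
Implicit hydrogens by atom environment:
  8 × C: 2 H each → 16
  4 × C (aromatic): 1 H each → 4
  2 × C: 3 H each → 6
  2 × C: 1 H each → 2
  2 × C (aromatic): no H
  Total hydrogens = 28.
Molecular formula: C18H28

C18H28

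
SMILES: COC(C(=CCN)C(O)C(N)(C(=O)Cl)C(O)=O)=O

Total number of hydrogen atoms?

Hydrogens are implicit in SMILES; fill each atom to its normal valence:
  5 × C: no H
  4 × O: no H
  2 × C: 1 H each → 2
  2 × N: 2 H each → 4
  2 × O: 1 H each → 2
  1 × C: 3 H
  1 × C: 2 H
  1 × Cl: no H
  Total hydrogens = 13.

13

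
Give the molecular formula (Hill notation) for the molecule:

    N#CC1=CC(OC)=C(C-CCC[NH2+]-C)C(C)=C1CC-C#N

Heavy atoms from the SMILES: 17 C, 3 N, 1 O.
Implicit hydrogens by atom environment:
  6 × C: 2 H each → 12
  5 × C (aromatic): no H
  3 × C: 3 H each → 9
  2 × C: no H
  2 × N: no H
  1 × C (aromatic): 1 H
  1 × N (charge +1): 2 H
  1 × O: no H
  Total hydrogens = 24.
Net charge +1.
Molecular formula: C17H24N3O+

C17H24N3O+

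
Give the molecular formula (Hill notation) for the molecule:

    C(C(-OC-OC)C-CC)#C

C8H14O2

Heavy atoms from the SMILES: 8 C, 2 O.
Implicit hydrogens by atom environment:
  3 × C: 2 H each → 6
  2 × C: 3 H each → 6
  2 × C: 1 H each → 2
  2 × O: no H
  1 × C: no H
  Total hydrogens = 14.
Molecular formula: C8H14O2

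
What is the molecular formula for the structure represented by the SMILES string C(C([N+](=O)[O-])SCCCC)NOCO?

C7H16N2O4S

Heavy atoms from the SMILES: 7 C, 2 N, 4 O, 1 S.
Implicit hydrogens by atom environment:
  5 × C: 2 H each → 10
  2 × O: no H
  1 × C: 3 H
  1 × C: 1 H
  1 × N: 1 H
  1 × N (charge +1): no H
  1 × O: 1 H
  1 × O (charge -1): no H
  1 × S: no H
  Total hydrogens = 16.
Molecular formula: C7H16N2O4S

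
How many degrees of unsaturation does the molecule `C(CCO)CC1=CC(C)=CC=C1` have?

Molecular formula from the SMILES: C11H16O.
DoU = (2C + 2 + N − H − X)/2 = (2·11 + 2 + 0 − 16 − 0)/2 = 8/2 = 4.
(Structurally: 1 ring(s) + 3 π bond(s) = 4.)

4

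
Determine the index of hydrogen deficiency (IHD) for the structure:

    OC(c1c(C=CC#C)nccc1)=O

8

Molecular formula from the SMILES: C10H7NO2.
DoU = (2C + 2 + N − H − X)/2 = (2·10 + 2 + 1 − 7 − 0)/2 = 16/2 = 8.
(Structurally: 1 ring(s) + 7 π bond(s) = 8.)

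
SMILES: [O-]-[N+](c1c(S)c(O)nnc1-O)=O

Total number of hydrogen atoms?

3

Hydrogens are implicit in SMILES; fill each atom to its normal valence:
  4 × C (aromatic): no H
  2 × N (aromatic): no H
  2 × O: 1 H each → 2
  1 × N (charge +1): no H
  1 × O: no H
  1 × O (charge -1): no H
  1 × S: 1 H
  Total hydrogens = 3.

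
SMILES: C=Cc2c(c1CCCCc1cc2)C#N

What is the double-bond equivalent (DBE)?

Molecular formula from the SMILES: C13H13N.
DoU = (2C + 2 + N − H − X)/2 = (2·13 + 2 + 1 − 13 − 0)/2 = 16/2 = 8.
(Structurally: 2 ring(s) + 6 π bond(s) = 8.)

8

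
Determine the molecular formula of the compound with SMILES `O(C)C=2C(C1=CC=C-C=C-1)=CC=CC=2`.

Heavy atoms from the SMILES: 13 C, 1 O.
Implicit hydrogens by atom environment:
  9 × C (aromatic): 1 H each → 9
  3 × C (aromatic): no H
  1 × C: 3 H
  1 × O: no H
  Total hydrogens = 12.
Molecular formula: C13H12O

C13H12O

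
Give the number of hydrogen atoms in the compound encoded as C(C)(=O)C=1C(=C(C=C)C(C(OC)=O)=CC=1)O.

Hydrogens are implicit in SMILES; fill each atom to its normal valence:
  4 × C (aromatic): no H
  3 × O: no H
  2 × C: 3 H each → 6
  2 × C (aromatic): 1 H each → 2
  2 × C: no H
  1 × C: 2 H
  1 × C: 1 H
  1 × O: 1 H
  Total hydrogens = 12.

12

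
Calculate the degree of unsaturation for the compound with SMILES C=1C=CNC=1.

Molecular formula from the SMILES: C4H5N.
DoU = (2C + 2 + N − H − X)/2 = (2·4 + 2 + 1 − 5 − 0)/2 = 6/2 = 3.
(Structurally: 1 ring(s) + 2 π bond(s) = 3.)

3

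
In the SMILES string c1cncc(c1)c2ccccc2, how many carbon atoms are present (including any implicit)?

The symbol for carbon appears 11 times in the SMILES. Lowercase c denotes aromatic carbon and counts toward C.

11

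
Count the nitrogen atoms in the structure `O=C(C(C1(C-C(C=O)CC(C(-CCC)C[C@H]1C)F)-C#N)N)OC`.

The symbol for nitrogen appears 2 times in the SMILES.

2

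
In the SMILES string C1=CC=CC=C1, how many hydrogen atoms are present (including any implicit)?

Hydrogens are implicit in SMILES; fill each atom to its normal valence:
  6 × C (aromatic): 1 H each → 6
  Total hydrogens = 6.

6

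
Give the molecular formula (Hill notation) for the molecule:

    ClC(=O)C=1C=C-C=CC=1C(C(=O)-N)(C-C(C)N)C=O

Heavy atoms from the SMILES: 13 C, 1 Cl, 2 N, 3 O.
Implicit hydrogens by atom environment:
  4 × C (aromatic): 1 H each → 4
  3 × C: no H
  3 × O: no H
  2 × C: 1 H each → 2
  2 × C (aromatic): no H
  2 × N: 2 H each → 4
  1 × C: 3 H
  1 × C: 2 H
  1 × Cl: no H
  Total hydrogens = 15.
Molecular formula: C13H15ClN2O3

C13H15ClN2O3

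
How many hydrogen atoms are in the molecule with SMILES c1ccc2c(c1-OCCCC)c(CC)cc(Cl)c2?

19

Hydrogens are implicit in SMILES; fill each atom to its normal valence:
  5 × C (aromatic): 1 H each → 5
  5 × C (aromatic): no H
  4 × C: 2 H each → 8
  2 × C: 3 H each → 6
  1 × Cl: no H
  1 × O: no H
  Total hydrogens = 19.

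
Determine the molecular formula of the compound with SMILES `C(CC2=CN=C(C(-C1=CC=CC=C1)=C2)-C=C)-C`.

C16H17N

Heavy atoms from the SMILES: 16 C, 1 N.
Implicit hydrogens by atom environment:
  7 × C (aromatic): 1 H each → 7
  4 × C (aromatic): no H
  3 × C: 2 H each → 6
  1 × C: 3 H
  1 × C: 1 H
  1 × N (aromatic): no H
  Total hydrogens = 17.
Molecular formula: C16H17N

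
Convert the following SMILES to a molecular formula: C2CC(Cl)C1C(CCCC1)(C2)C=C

Heavy atoms from the SMILES: 12 C, 1 Cl.
Implicit hydrogens by atom environment:
  8 × C: 2 H each → 16
  3 × C: 1 H each → 3
  1 × C: no H
  1 × Cl: no H
  Total hydrogens = 19.
Molecular formula: C12H19Cl

C12H19Cl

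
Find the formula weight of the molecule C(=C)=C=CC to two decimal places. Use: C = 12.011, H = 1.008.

Molecular formula: C5H6.
M = 5×12.011 + 6×1.008 = 66.10 g/mol.

66.10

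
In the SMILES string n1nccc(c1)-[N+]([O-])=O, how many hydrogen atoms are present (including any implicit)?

3

Hydrogens are implicit in SMILES; fill each atom to its normal valence:
  3 × C (aromatic): 1 H each → 3
  2 × N (aromatic): no H
  1 × C (aromatic): no H
  1 × N (charge +1): no H
  1 × O: no H
  1 × O (charge -1): no H
  Total hydrogens = 3.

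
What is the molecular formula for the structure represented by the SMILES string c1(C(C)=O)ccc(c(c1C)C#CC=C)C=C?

C15H14O

Heavy atoms from the SMILES: 15 C, 1 O.
Implicit hydrogens by atom environment:
  4 × C (aromatic): no H
  3 × C: no H
  2 × C: 3 H each → 6
  2 × C: 2 H each → 4
  2 × C (aromatic): 1 H each → 2
  2 × C: 1 H each → 2
  1 × O: no H
  Total hydrogens = 14.
Molecular formula: C15H14O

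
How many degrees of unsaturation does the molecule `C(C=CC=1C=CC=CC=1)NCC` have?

Molecular formula from the SMILES: C11H15N.
DoU = (2C + 2 + N − H − X)/2 = (2·11 + 2 + 1 − 15 − 0)/2 = 10/2 = 5.
(Structurally: 1 ring(s) + 4 π bond(s) = 5.)

5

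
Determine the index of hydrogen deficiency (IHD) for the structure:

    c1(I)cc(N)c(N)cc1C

Molecular formula from the SMILES: C7H9IN2.
DoU = (2C + 2 + N − H − X)/2 = (2·7 + 2 + 2 − 9 − 1)/2 = 8/2 = 4.
(Structurally: 1 ring(s) + 3 π bond(s) = 4.)

4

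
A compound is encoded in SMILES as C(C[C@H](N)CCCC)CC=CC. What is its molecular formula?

Heavy atoms from the SMILES: 11 C, 1 N.
Implicit hydrogens by atom environment:
  6 × C: 2 H each → 12
  3 × C: 1 H each → 3
  2 × C: 3 H each → 6
  1 × N: 2 H
  Total hydrogens = 23.
Molecular formula: C11H23N

C11H23N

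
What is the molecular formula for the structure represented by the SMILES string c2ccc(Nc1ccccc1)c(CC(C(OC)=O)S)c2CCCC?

C20H25NO2S

Heavy atoms from the SMILES: 20 C, 1 N, 2 O, 1 S.
Implicit hydrogens by atom environment:
  8 × C (aromatic): 1 H each → 8
  4 × C: 2 H each → 8
  4 × C (aromatic): no H
  2 × C: 3 H each → 6
  2 × O: no H
  1 × C: 1 H
  1 × C: no H
  1 × N: 1 H
  1 × S: 1 H
  Total hydrogens = 25.
Molecular formula: C20H25NO2S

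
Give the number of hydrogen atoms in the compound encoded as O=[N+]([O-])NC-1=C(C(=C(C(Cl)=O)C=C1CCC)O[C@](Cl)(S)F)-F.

10

Hydrogens are implicit in SMILES; fill each atom to its normal valence:
  5 × C (aromatic): no H
  3 × O: no H
  2 × C: 2 H each → 4
  2 × C: no H
  2 × Cl: no H
  2 × F: no H
  1 × C: 3 H
  1 × C (aromatic): 1 H
  1 × N: 1 H
  1 × N (charge +1): no H
  1 × O (charge -1): no H
  1 × S: 1 H
  Total hydrogens = 10.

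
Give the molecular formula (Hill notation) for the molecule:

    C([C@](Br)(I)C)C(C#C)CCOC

C9H14BrIO

Heavy atoms from the SMILES: 1 Br, 9 C, 1 I, 1 O.
Implicit hydrogens by atom environment:
  3 × C: 2 H each → 6
  2 × C: 3 H each → 6
  2 × C: 1 H each → 2
  2 × C: no H
  1 × Br: no H
  1 × I: no H
  1 × O: no H
  Total hydrogens = 14.
Molecular formula: C9H14BrIO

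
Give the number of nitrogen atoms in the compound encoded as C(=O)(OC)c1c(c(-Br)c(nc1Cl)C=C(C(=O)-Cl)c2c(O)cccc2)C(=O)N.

The symbol for nitrogen appears 2 times in the SMILES.

2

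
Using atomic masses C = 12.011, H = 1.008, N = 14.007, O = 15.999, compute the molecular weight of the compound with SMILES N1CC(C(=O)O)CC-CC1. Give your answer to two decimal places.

Molecular formula: C7H13NO2.
M = 7×12.011 + 13×1.008 + 1×14.007 + 2×15.999 = 143.19 g/mol.

143.19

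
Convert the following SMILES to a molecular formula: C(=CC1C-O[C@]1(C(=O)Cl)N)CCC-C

Heavy atoms from the SMILES: 10 C, 1 Cl, 1 N, 2 O.
Implicit hydrogens by atom environment:
  4 × C: 2 H each → 8
  3 × C: 1 H each → 3
  2 × C: no H
  2 × O: no H
  1 × C: 3 H
  1 × Cl: no H
  1 × N: 2 H
  Total hydrogens = 16.
Molecular formula: C10H16ClNO2

C10H16ClNO2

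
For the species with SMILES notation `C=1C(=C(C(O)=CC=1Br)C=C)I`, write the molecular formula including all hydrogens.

C8H6BrIO

Heavy atoms from the SMILES: 1 Br, 8 C, 1 I, 1 O.
Implicit hydrogens by atom environment:
  4 × C (aromatic): no H
  2 × C (aromatic): 1 H each → 2
  1 × Br: no H
  1 × C: 2 H
  1 × C: 1 H
  1 × I: no H
  1 × O: 1 H
  Total hydrogens = 6.
Molecular formula: C8H6BrIO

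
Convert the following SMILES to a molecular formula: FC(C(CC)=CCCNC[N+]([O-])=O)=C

Heavy atoms from the SMILES: 9 C, 1 F, 2 N, 2 O.
Implicit hydrogens by atom environment:
  5 × C: 2 H each → 10
  2 × C: no H
  1 × C: 3 H
  1 × C: 1 H
  1 × F: no H
  1 × N: 1 H
  1 × N (charge +1): no H
  1 × O: no H
  1 × O (charge -1): no H
  Total hydrogens = 15.
Molecular formula: C9H15FN2O2

C9H15FN2O2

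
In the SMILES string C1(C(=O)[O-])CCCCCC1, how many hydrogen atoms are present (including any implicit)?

13

Hydrogens are implicit in SMILES; fill each atom to its normal valence:
  6 × C: 2 H each → 12
  1 × C: 1 H
  1 × C: no H
  1 × O: no H
  1 × O (charge -1): no H
  Total hydrogens = 13.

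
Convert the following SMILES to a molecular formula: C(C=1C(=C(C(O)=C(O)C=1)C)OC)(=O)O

Heavy atoms from the SMILES: 9 C, 5 O.
Implicit hydrogens by atom environment:
  5 × C (aromatic): no H
  3 × O: 1 H each → 3
  2 × C: 3 H each → 6
  2 × O: no H
  1 × C (aromatic): 1 H
  1 × C: no H
  Total hydrogens = 10.
Molecular formula: C9H10O5

C9H10O5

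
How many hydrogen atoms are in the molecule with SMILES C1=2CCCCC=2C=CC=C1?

Hydrogens are implicit in SMILES; fill each atom to its normal valence:
  4 × C: 2 H each → 8
  4 × C (aromatic): 1 H each → 4
  2 × C (aromatic): no H
  Total hydrogens = 12.

12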